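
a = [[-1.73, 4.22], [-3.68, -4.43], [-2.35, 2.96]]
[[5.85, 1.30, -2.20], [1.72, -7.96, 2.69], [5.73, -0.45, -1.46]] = a@[[-1.43, 1.20, -0.07], [0.8, 0.80, -0.55]]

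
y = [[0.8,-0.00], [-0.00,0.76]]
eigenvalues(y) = [0.8, 0.76]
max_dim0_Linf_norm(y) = 0.8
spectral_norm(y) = 0.80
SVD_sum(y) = [[0.80, 0.0], [0.00, 0.0]] + [[0.00, 0.00],  [0.0, 0.76]]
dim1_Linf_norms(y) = [0.8, 0.76]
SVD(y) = [[1.00, 0.00], [0.0, 1.0]] @ diag([0.8, 0.76]) @ [[1.0, 0.00], [0.0, 1.00]]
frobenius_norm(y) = 1.10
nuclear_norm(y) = 1.56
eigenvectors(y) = [[1.0,0.00], [0.0,1.0]]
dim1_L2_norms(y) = [0.8, 0.76]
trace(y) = 1.56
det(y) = 0.61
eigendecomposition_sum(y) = [[0.8, 0.0],[0.00, 0.00]] + [[0.0,  0.0], [0.0,  0.76]]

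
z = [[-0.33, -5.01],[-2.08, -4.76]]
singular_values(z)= [7.12, 1.24]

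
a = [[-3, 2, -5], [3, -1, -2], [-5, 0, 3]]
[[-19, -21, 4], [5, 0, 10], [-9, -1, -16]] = a @ [[3, 2, 2], [0, 0, 0], [2, 3, -2]]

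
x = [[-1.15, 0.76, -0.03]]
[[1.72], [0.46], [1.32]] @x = [[-1.98, 1.31, -0.05], [-0.53, 0.35, -0.01], [-1.52, 1.00, -0.04]]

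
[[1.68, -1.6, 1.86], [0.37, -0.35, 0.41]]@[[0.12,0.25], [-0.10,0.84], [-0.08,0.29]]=[[0.21, -0.38], [0.05, -0.08]]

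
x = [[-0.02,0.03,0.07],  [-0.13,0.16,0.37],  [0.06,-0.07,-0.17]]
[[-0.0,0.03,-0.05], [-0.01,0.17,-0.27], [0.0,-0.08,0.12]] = x @ [[-0.08,0.15,0.55], [-0.42,0.17,-0.39], [0.13,0.43,-0.36]]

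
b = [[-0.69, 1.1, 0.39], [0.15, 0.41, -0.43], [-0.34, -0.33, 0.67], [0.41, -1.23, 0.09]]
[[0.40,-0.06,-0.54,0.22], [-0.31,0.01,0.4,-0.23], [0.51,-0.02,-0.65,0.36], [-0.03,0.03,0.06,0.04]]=b @[[-0.34, -0.23, 0.32, -0.59],[-0.05, -0.12, 0.0, -0.22],[0.56, -0.21, -0.81, 0.13]]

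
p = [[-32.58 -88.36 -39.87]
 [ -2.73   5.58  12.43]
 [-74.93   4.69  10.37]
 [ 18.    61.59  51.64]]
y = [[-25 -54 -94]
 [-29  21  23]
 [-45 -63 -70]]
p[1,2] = 12.43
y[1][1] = 21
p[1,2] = 12.43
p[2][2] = 10.37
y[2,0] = -45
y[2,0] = -45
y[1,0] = -29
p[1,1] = 5.58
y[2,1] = -63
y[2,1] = -63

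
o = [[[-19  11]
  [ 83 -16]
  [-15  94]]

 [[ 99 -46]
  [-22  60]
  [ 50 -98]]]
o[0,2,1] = 94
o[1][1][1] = 60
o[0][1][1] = -16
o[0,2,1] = 94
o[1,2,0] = 50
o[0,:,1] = [11, -16, 94]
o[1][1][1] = 60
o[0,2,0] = -15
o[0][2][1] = 94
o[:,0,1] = [11, -46]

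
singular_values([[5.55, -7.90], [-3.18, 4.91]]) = [11.29, 0.19]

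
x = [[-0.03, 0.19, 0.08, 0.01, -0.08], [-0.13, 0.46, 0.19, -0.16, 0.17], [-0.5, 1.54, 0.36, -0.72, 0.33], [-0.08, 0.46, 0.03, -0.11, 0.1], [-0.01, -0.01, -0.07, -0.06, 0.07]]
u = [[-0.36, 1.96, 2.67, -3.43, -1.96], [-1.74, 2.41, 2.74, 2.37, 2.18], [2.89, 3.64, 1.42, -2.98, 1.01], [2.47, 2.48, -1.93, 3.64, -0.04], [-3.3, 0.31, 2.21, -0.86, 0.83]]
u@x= [[-1.28, 3.39, 1.34, -1.74, 0.76], [-1.84, 6.07, 1.22, -2.77, 1.84], [-1.04, 3.03, 1.27, -1.31, 0.63], [0.28, 0.31, 0.09, 0.62, -0.05], [-0.99, 2.52, 0.51, -1.63, 1.02]]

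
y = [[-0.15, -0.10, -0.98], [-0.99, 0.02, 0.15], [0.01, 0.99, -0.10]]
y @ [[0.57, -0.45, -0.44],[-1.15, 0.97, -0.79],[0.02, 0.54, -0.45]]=[[0.01, -0.56, 0.59], [-0.58, 0.55, 0.35], [-1.13, 0.9, -0.74]]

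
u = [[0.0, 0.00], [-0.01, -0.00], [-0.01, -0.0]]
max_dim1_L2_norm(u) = 0.01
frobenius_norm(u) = 0.01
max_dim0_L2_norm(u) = 0.01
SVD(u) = [[0.00, 0.71], [0.71, 0.50], [0.71, -0.5]] @ diag([0.014142135623730952, -0.0]) @ [[-1.00, -0.0], [0.00, 1.00]]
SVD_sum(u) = [[0.00, 0.00], [-0.01, 0.00], [-0.01, 0.0]] + [[-0.00, -0.00], [-0.00, -0.0], [-0.00, 0.0]]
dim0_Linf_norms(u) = [0.01, 0.0]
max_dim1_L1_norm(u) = 0.01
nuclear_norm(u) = 0.01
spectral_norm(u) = 0.01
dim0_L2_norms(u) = [0.01, 0.0]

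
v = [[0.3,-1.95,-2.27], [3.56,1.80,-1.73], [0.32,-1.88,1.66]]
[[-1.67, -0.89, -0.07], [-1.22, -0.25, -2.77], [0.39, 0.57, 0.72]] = v @ [[-0.20, 0.09, -0.53],[0.22, 0.04, -0.29],[0.52, 0.37, 0.21]]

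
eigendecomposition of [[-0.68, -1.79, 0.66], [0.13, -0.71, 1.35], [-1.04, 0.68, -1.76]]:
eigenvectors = [[(-0.73+0j), (-0.73-0j), (-0.66+0j)], [-0.38+0.25j, (-0.38-0.25j), 0.56+0.00j], [0.17-0.48j, 0.17+0.48j, (0.5+0j)]]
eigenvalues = [(-1.75+1.04j), (-1.75-1.04j), (0.35+0j)]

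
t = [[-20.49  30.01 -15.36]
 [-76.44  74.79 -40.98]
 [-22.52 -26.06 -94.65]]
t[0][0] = -20.49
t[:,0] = [-20.49, -76.44, -22.52]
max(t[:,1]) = 74.79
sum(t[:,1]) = 78.74000000000001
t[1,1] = 74.79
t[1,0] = -76.44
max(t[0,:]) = 30.01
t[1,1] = 74.79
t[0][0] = -20.49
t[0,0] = -20.49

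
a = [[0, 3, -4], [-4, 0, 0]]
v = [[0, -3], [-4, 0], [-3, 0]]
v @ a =[[12, 0, 0], [0, -12, 16], [0, -9, 12]]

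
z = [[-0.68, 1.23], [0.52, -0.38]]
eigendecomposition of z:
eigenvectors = [[-0.88, -0.79], [0.47, -0.62]]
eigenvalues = [-1.34, 0.28]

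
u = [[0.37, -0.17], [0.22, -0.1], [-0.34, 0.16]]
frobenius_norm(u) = 0.60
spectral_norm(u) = 0.60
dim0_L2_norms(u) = [0.55, 0.25]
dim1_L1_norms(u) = [0.54, 0.32, 0.5]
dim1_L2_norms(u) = [0.41, 0.24, 0.38]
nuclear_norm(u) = 0.61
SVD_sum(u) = [[0.37, -0.17],  [0.22, -0.1],  [-0.34, 0.16]] + [[0.0, 0.00],[0.0, 0.0],[0.0, 0.00]]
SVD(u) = [[-0.67, -0.38], [-0.4, -0.54], [0.62, -0.75]] @ diag([0.6044751913788847, 0.003121379095984558]) @ [[-0.91, 0.42],[-0.42, -0.91]]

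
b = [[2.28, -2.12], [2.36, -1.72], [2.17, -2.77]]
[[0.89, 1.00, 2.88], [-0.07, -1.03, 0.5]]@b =[[10.64, -11.58], [-1.51, 0.54]]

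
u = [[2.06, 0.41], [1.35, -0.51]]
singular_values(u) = [2.46, 0.65]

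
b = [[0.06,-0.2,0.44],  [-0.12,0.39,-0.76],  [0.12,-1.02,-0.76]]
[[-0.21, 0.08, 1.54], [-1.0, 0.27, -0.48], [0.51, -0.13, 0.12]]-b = [[-0.27,0.28,1.1], [-0.88,-0.12,0.28], [0.39,0.89,0.88]]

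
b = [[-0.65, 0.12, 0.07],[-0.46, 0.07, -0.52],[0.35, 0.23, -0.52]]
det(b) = -0.114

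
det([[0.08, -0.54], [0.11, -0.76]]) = -0.001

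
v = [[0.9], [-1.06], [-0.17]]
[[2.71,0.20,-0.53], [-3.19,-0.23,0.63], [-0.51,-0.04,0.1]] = v @ [[3.01, 0.22, -0.59]]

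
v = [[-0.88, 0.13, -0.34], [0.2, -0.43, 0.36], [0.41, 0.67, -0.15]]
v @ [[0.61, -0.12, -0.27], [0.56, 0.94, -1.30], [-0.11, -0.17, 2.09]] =[[-0.43, 0.29, -0.64], [-0.16, -0.49, 1.26], [0.64, 0.61, -1.30]]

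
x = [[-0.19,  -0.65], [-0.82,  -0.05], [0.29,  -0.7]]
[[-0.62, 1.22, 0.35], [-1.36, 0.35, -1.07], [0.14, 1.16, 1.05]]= x @ [[1.63, -0.32, 1.36], [0.47, -1.79, -0.94]]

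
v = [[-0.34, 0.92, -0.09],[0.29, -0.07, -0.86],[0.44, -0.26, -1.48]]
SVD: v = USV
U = [[-0.11, -0.99, 0.06], [0.5, -0.11, -0.86], [0.86, -0.07, 0.50]]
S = [1.82, 0.97, 0.05]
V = [[0.31, -0.2, -0.93], [0.28, -0.91, 0.29], [-0.91, -0.35, -0.23]]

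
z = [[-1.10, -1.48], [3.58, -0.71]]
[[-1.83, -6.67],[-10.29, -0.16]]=z@[[-2.29, 0.74], [2.94, 3.96]]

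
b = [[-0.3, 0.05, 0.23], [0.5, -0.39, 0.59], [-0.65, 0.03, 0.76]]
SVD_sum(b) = [[-0.19, -0.01, 0.30], [-0.13, -0.01, 0.20], [-0.54, -0.04, 0.83]] + [[-0.11,0.07,-0.07], [0.63,-0.38,0.39], [-0.11,0.07,-0.07]] + [[-0.0, -0.00, -0.00], [-0.00, -0.0, -0.0], [0.0, 0.0, 0.00]]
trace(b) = 0.07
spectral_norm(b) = 1.08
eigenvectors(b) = [[0.13, -0.36, 0.23], [-0.99, -0.89, 0.59], [0.09, -0.27, 0.77]]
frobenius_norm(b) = 1.38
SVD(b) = [[-0.33, 0.17, -0.93], [-0.22, -0.97, -0.09], [-0.92, 0.18, 0.36]] @ diag([1.0774329149610964, 0.8577509124159599, 0.001298463716553897]) @ [[0.54,0.04,-0.84],[-0.76,0.46,-0.47],[0.37,0.89,0.28]]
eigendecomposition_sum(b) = [[-0.13, 0.05, -0.0], [0.94, -0.38, 0.01], [-0.09, 0.04, -0.00]] + [[-0.00, -0.00, 0.00], [-0.01, -0.00, 0.00], [-0.0, -0.0, 0.0]] + [[-0.17, -0.0, 0.23], [-0.43, -0.00, 0.58], [-0.56, -0.01, 0.76]]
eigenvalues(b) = [-0.51, -0.0, 0.59]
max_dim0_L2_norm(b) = 0.99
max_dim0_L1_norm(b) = 1.58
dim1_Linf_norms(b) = [0.3, 0.59, 0.76]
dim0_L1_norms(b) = [1.45, 0.47, 1.58]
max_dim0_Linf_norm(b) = 0.76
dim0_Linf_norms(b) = [0.65, 0.39, 0.76]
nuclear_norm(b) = 1.94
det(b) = 0.00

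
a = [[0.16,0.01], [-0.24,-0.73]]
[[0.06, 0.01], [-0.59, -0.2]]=a @ [[0.34, 0.03], [0.70, 0.27]]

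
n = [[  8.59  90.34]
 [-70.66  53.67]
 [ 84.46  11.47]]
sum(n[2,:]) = 95.92999999999999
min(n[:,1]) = 11.47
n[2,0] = 84.46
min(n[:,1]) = 11.47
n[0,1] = 90.34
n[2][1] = 11.47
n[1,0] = -70.66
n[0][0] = 8.59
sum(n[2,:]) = 95.92999999999999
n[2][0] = 84.46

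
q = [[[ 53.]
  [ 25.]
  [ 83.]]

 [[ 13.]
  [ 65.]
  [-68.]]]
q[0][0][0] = 53.0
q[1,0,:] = [13.0]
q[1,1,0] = 65.0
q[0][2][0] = 83.0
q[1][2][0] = -68.0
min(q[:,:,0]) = -68.0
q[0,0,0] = 53.0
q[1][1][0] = 65.0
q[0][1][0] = 25.0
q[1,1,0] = 65.0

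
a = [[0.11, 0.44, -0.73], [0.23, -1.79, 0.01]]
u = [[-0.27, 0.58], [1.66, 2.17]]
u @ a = [[0.1, -1.16, 0.2], [0.68, -3.15, -1.19]]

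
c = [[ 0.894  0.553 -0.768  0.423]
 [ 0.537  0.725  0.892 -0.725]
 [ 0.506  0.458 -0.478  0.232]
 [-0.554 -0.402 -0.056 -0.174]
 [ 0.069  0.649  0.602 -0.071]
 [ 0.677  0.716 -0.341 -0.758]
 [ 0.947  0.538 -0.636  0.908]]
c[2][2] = -0.478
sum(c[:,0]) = 3.076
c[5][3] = -0.758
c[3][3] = -0.174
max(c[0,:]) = 0.894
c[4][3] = -0.071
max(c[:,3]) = 0.908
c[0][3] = 0.423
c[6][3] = 0.908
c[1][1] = 0.725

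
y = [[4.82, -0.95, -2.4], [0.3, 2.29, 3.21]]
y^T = [[4.82, 0.3], [-0.95, 2.29], [-2.4, 3.21]]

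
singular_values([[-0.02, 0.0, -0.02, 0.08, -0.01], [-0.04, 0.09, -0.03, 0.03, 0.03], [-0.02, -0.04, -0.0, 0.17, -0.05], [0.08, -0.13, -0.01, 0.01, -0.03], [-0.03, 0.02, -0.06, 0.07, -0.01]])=[0.22, 0.19, 0.06, 0.02, 0.01]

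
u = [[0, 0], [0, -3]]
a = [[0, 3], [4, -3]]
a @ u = [[0, -9], [0, 9]]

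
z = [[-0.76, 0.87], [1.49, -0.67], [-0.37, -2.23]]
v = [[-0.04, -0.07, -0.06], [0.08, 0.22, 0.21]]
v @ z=[[-0.05,0.15], [0.19,-0.55]]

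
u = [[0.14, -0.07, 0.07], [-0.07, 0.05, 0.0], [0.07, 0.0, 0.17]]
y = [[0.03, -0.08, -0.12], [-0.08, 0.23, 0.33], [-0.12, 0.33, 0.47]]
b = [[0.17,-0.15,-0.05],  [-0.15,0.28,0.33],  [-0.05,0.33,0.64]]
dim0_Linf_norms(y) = [0.12, 0.33, 0.47]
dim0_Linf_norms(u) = [0.14, 0.07, 0.17]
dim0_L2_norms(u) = [0.17, 0.09, 0.18]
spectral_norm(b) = 0.86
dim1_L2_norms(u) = [0.17, 0.09, 0.18]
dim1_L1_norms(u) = [0.28, 0.12, 0.24]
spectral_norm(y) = 0.73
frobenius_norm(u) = 0.27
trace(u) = 0.36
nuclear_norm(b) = 1.09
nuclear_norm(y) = 0.74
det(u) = 0.00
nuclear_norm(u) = 0.36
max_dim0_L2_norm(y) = 0.59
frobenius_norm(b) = 0.89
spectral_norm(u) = 0.24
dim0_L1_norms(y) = [0.23, 0.64, 0.92]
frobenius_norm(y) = 0.73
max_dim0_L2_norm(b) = 0.72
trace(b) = 1.09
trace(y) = 0.73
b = y + u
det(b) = 0.00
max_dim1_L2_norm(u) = 0.18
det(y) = -0.00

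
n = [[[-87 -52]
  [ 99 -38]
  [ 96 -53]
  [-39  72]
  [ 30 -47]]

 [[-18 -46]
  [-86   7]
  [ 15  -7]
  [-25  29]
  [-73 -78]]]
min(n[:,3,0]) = -39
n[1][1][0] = -86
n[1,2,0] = 15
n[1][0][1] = -46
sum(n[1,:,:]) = -282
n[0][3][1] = 72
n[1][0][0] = -18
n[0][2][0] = 96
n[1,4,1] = -78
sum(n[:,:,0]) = -88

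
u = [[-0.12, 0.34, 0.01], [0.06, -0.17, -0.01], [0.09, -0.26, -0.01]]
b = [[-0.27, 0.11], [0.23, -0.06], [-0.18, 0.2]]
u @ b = [[0.11, -0.03], [-0.05, 0.01], [-0.08, 0.02]]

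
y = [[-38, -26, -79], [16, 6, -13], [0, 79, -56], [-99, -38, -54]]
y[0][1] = -26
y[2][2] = -56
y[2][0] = 0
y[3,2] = -54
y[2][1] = 79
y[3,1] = -38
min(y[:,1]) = -38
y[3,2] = -54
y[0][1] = -26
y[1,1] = 6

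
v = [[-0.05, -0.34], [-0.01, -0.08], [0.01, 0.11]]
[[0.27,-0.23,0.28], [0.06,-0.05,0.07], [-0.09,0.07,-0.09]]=v @ [[0.17,0.25,0.63], [-0.83,0.63,-0.92]]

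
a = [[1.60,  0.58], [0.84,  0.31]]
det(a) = 0.01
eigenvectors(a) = [[0.88, -0.34], [0.47, 0.94]]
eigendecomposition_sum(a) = [[1.60, 0.58],[0.84, 0.31]] + [[0.00,-0.00],[-0.00,0.0]]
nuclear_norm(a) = 1.93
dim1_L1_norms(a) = [2.18, 1.15]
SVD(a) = [[-0.88, -0.47], [-0.47, 0.88]] @ diag([1.9230390166084703, 0.004576090200977893]) @ [[-0.94, -0.34],[-0.34, 0.94]]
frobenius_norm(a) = 1.92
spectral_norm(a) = 1.92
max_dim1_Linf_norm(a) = 1.6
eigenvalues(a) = [1.91, 0.0]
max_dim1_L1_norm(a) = 2.18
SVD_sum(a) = [[1.60, 0.58],[0.84, 0.31]] + [[0.0, -0.00], [-0.0, 0.00]]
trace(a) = 1.91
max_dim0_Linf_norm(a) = 1.6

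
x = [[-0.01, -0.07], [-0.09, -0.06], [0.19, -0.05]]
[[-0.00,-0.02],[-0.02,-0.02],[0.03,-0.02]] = x@[[0.18, -0.02],[0.0, 0.31]]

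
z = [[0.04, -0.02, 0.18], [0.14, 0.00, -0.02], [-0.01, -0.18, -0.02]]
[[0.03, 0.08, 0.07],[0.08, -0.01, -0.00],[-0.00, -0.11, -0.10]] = z @ [[0.58, -0.03, 0.04], [-0.03, 0.56, 0.49], [0.04, 0.49, 0.43]]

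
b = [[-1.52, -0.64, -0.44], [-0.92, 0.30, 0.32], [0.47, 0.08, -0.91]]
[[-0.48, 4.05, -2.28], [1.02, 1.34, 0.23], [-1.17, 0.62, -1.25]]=b@[[-0.41, -2.11, 0.64], [0.92, -0.09, 0.82], [1.16, -1.78, 1.78]]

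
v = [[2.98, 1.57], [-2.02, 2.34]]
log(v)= [[1.26,  0.52], [-0.67,  1.05]]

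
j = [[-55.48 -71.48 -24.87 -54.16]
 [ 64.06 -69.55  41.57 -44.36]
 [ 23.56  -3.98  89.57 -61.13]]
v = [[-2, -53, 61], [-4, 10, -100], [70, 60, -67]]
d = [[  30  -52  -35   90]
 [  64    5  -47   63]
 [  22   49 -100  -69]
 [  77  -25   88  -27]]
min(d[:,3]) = -69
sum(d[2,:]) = -98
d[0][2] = -35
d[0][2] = -35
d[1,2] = -47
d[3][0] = 77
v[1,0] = -4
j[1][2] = 41.57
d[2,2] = -100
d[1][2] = -47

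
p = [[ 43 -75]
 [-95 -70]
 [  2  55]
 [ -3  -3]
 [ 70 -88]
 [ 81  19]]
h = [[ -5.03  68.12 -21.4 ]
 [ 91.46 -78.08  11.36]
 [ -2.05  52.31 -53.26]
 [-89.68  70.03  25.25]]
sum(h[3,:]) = 5.599999999999994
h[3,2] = 25.25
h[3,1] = 70.03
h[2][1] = 52.31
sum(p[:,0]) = 98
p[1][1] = -70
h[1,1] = -78.08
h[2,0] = -2.05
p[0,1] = -75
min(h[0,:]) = -21.4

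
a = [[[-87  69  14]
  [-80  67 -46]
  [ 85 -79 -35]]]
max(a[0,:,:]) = 85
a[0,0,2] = 14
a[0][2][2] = -35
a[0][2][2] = -35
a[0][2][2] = -35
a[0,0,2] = 14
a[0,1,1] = 67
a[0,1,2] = -46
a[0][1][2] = -46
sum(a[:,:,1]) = 57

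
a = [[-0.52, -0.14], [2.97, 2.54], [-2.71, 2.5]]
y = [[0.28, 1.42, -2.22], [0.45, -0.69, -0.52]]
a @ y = [[-0.21,  -0.64,  1.23],[1.97,  2.46,  -7.91],[0.37,  -5.57,  4.72]]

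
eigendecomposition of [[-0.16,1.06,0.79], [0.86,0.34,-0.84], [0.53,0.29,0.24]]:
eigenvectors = [[(-0.79+0j), (0.67+0.11j), (0.67-0.11j)], [(0.58+0j), (0.05+0.2j), 0.05-0.20j], [0.19+0.00j, 0.70+0.00j, (0.7-0j)]]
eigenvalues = [(-1.12+0j), (0.77+0.16j), (0.77-0.16j)]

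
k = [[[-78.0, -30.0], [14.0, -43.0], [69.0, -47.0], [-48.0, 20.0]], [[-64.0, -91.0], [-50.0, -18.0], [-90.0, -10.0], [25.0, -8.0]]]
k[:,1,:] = [[14.0, -43.0], [-50.0, -18.0]]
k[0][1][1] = -43.0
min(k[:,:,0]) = -90.0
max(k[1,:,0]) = 25.0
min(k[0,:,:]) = -78.0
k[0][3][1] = 20.0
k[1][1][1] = -18.0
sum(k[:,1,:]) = -97.0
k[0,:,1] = [-30.0, -43.0, -47.0, 20.0]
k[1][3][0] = 25.0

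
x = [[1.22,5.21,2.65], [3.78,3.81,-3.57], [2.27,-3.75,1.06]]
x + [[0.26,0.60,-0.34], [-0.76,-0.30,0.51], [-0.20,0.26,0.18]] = [[1.48, 5.81, 2.31], [3.02, 3.51, -3.06], [2.07, -3.49, 1.24]]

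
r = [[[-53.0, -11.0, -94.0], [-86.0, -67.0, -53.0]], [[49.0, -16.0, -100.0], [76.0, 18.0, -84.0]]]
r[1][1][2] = -84.0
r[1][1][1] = 18.0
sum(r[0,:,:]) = -364.0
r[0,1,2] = -53.0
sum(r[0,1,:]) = -206.0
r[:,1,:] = [[-86.0, -67.0, -53.0], [76.0, 18.0, -84.0]]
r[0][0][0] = -53.0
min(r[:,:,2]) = -100.0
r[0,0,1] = -11.0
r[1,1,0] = 76.0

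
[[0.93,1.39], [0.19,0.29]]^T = [[0.93, 0.19], [1.39, 0.29]]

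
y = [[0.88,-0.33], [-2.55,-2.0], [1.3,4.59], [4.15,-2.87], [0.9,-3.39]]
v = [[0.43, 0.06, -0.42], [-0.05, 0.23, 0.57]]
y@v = [[0.39,-0.02,-0.56], [-1.00,-0.61,-0.07], [0.33,1.13,2.07], [1.93,-0.41,-3.38], [0.56,-0.73,-2.31]]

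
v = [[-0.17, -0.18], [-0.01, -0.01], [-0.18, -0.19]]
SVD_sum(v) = [[-0.17, -0.18], [-0.01, -0.01], [-0.18, -0.19]] + [[0.00, -0.0], [-0.00, 0.00], [-0.00, 0.00]]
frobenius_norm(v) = 0.36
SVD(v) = [[-0.69, 0.44], [-0.04, -0.82], [-0.73, -0.37]] @ diag([0.3605548075263448, 0.00048038488779332913]) @ [[0.69, 0.73], [0.73, -0.69]]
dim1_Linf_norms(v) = [0.18, 0.01, 0.19]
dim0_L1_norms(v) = [0.36, 0.38]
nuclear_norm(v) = 0.36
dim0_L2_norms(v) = [0.25, 0.26]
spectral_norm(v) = 0.36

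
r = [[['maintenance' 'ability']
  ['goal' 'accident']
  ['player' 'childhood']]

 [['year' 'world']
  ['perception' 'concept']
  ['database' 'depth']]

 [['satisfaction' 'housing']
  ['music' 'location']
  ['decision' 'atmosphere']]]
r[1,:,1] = ['world', 'concept', 'depth']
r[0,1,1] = 'accident'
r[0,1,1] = 'accident'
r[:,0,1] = ['ability', 'world', 'housing']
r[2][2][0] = 'decision'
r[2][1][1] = 'location'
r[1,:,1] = ['world', 'concept', 'depth']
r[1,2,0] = 'database'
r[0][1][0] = 'goal'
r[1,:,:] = [['year', 'world'], ['perception', 'concept'], ['database', 'depth']]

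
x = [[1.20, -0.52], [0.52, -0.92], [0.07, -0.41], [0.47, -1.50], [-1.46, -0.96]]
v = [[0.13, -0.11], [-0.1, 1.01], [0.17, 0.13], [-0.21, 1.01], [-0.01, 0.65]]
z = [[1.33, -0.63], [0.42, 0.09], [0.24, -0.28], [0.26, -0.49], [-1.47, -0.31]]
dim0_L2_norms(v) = [0.32, 1.58]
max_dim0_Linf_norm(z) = 1.47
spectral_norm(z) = 2.08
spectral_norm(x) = 2.18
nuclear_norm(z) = 2.94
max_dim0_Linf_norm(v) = 1.01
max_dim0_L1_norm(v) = 2.91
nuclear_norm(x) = 4.12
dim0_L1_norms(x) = [3.72, 4.31]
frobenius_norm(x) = 2.92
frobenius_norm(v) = 1.61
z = x + v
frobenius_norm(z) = 2.25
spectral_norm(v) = 1.59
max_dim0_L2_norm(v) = 1.58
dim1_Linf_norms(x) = [1.2, 0.92, 0.41, 1.5, 1.46]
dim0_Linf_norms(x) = [1.46, 1.5]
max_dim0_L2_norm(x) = 2.11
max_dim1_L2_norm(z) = 1.5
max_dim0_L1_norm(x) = 4.31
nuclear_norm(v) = 1.84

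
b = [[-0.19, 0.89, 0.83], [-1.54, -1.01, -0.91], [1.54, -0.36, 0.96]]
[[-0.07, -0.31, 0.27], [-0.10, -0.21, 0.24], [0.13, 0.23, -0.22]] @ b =[[0.91, 0.15, 0.48], [0.71, 0.04, 0.34], [-0.72, -0.04, -0.31]]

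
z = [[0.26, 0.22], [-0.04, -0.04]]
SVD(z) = [[-0.99,0.16], [0.16,0.99]] @ diag([0.34522242050462304, 0.004634693186095]) @ [[-0.76, -0.65], [0.65, -0.76]]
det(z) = -0.00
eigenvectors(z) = [[0.99, -0.64], [-0.15, 0.77]]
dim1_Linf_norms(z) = [0.26, 0.04]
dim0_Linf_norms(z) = [0.26, 0.22]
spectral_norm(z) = 0.35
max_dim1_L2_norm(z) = 0.34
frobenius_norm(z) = 0.35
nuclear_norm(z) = 0.35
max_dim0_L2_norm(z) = 0.26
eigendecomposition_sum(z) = [[0.26, 0.21], [-0.04, -0.03]] + [[0.00, 0.01], [-0.00, -0.01]]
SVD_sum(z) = [[0.26, 0.22], [-0.04, -0.04]] + [[0.0,-0.00], [0.0,-0.0]]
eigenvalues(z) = [0.23, -0.01]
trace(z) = 0.22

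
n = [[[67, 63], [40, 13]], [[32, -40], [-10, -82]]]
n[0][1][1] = 13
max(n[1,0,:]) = 32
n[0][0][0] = 67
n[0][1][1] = 13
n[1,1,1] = -82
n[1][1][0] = -10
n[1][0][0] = 32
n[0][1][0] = 40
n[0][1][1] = 13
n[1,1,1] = -82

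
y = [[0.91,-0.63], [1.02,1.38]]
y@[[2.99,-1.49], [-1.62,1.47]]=[[3.74, -2.28], [0.81, 0.51]]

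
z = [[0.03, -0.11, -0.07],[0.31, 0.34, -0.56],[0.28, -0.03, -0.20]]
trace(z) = 0.17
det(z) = 0.02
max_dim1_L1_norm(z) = 1.21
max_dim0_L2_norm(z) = 0.6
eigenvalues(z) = [(-0.1+0.18j), (-0.1-0.18j), (0.36+0j)]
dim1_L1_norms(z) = [0.21, 1.21, 0.51]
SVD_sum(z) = [[0.01, 0.01, -0.02],[0.36, 0.28, -0.55],[0.14, 0.11, -0.22]] + [[0.06, -0.09, -0.00], [-0.05, 0.06, 0.0], [0.11, -0.16, -0.0]] + [[-0.05,-0.03,-0.05],  [-0.01,-0.01,-0.01],  [0.02,0.02,0.02]]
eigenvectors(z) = [[(0.3+0.4j),0.30-0.40j,0.27+0.00j], [0.60-0.03j,0.60+0.03j,(-0.94+0j)], [0.62+0.00j,(0.62-0j),0.19+0.00j]]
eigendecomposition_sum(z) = [[(0.02+0.13j), -0.01+0.02j, -0.08-0.07j], [(0.14+0.07j), 0.02+0.03j, -0.13+0.03j], [0.14+0.08j, (0.02+0.03j), -0.13+0.03j]] + [[0.02-0.13j, (-0.01-0.02j), -0.08+0.07j], [0.14-0.07j, 0.02-0.03j, (-0.13-0.03j)], [0.14-0.08j, (0.02-0.03j), -0.13-0.03j]] + [[-0.01-0.00j,  (-0.09+0j),  (0.09+0j)], [0.03+0.00j,  0.31-0.00j,  (-0.31-0j)], [-0.01-0.00j,  -0.06+0.00j,  (0.06+0j)]]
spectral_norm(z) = 0.77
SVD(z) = [[-0.03,0.46,-0.89], [-0.93,-0.34,-0.14], [-0.37,0.82,0.44]] @ diag([0.774635102996392, 0.2355938883406881, 0.08328251306417186]) @ [[-0.51, -0.39, 0.77], [0.59, -0.81, -0.02], [0.63, 0.44, 0.64]]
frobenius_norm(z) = 0.81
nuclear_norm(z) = 1.09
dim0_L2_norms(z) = [0.42, 0.36, 0.6]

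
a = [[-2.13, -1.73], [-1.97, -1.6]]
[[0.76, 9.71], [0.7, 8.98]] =a@[[0.57, -2.26], [-1.14, -2.83]]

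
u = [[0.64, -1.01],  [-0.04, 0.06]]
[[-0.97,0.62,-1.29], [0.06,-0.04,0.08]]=u @ [[-1.23, 1.71, -2.62], [0.18, 0.47, -0.38]]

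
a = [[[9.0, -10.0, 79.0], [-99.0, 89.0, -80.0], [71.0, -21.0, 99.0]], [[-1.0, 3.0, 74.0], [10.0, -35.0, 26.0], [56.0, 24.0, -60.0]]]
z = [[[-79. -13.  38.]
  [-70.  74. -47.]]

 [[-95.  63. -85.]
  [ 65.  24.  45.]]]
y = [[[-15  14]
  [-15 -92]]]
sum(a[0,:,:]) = 137.0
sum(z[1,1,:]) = 134.0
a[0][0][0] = 9.0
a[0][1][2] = -80.0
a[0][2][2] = 99.0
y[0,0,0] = -15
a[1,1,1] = -35.0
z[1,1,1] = 24.0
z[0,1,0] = -70.0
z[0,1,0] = -70.0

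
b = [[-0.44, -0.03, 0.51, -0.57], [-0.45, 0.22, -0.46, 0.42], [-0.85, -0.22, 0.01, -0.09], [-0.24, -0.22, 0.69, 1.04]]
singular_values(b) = [1.32, 1.1, 0.92, 0.24]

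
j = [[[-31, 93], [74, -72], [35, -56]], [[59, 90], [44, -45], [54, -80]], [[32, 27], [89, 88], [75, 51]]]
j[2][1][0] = 89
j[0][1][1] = -72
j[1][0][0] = 59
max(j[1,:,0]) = 59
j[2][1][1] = 88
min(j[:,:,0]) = -31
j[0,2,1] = -56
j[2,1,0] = 89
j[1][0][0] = 59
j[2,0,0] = 32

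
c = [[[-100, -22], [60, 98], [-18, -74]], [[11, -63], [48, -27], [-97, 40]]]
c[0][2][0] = -18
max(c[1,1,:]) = 48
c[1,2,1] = 40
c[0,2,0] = -18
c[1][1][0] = 48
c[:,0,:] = [[-100, -22], [11, -63]]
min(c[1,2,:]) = -97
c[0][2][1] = -74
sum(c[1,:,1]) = -50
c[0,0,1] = -22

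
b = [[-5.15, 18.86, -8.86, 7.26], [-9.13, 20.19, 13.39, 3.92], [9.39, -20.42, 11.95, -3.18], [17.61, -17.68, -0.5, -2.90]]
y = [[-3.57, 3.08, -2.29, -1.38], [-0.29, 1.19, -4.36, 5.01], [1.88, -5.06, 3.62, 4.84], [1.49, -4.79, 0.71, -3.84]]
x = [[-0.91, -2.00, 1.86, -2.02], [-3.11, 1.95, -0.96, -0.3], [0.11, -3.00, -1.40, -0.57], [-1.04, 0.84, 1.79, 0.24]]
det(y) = -578.81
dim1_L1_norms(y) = [10.32, 10.85, 15.4, 10.83]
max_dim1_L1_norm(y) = 15.4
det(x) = 35.58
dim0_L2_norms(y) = [4.31, 7.71, 6.15, 8.07]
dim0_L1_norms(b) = [41.28, 77.15, 34.7, 17.26]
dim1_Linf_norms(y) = [3.57, 5.01, 5.06, 4.79]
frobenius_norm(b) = 49.88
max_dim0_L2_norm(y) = 8.07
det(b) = -20573.24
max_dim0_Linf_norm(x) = 3.11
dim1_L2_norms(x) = [3.52, 3.81, 3.36, 2.25]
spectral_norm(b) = 44.81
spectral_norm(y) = 9.92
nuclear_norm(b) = 76.13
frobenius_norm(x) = 6.57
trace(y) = -2.60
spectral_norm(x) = 4.64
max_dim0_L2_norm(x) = 4.18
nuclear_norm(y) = 23.62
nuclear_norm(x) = 11.85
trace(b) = 24.09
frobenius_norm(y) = 13.46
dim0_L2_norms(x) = [3.4, 4.18, 3.09, 2.13]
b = y @ x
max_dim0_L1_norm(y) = 15.07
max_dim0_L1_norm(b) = 77.15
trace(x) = -0.12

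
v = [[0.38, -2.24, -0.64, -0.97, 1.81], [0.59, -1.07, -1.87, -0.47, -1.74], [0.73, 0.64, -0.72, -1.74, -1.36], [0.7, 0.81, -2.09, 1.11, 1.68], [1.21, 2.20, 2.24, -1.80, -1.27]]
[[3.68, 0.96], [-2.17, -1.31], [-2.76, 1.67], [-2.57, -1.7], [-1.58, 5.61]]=v@[[-0.35,1.3], [-1.35,0.16], [1.14,1.01], [-0.13,-0.99], [0.77,0.28]]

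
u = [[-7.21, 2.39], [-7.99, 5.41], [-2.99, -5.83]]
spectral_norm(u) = 12.17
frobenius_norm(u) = 13.92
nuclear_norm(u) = 18.92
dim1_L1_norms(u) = [9.6, 13.4, 8.82]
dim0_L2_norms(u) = [11.17, 8.3]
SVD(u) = [[-0.61, 0.2], [-0.79, -0.14], [0.01, 0.97]] @ diag([12.171506023069457, 6.7518768598356385]) @ [[0.88, -0.48], [-0.48, -0.88]]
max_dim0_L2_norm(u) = 11.17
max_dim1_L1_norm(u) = 13.4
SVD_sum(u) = [[-6.57, 3.57], [-8.44, 4.59], [0.14, -0.07]] + [[-0.64, -1.18],  [0.45, 0.82],  [-3.13, -5.76]]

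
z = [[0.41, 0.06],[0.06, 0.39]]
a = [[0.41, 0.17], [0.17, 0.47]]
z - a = [[0.00, -0.11], [-0.11, -0.08]]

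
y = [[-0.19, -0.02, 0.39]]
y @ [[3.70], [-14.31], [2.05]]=[[0.38]]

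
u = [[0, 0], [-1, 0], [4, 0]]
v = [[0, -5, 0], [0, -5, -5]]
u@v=[[0, 0, 0], [0, 5, 0], [0, -20, 0]]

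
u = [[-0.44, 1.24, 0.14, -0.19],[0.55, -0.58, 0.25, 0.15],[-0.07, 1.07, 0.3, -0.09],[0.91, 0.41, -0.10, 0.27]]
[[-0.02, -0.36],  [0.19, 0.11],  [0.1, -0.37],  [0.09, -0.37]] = u@[[0.20, -0.41], [-0.02, -0.36], [0.40, 0.13], [-0.18, 0.60]]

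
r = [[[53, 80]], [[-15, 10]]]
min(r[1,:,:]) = -15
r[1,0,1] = 10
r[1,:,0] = [-15]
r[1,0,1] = 10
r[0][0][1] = 80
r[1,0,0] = -15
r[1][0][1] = 10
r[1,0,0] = -15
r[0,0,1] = 80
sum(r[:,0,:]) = 128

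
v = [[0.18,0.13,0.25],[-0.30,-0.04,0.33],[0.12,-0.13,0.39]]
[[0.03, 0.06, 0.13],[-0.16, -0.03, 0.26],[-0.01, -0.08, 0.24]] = v@[[0.37,0.0,-0.15], [0.0,0.51,-0.04], [-0.15,-0.04,0.66]]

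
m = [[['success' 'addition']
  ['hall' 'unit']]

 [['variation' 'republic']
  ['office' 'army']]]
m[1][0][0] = 'variation'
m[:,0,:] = [['success', 'addition'], ['variation', 'republic']]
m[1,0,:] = ['variation', 'republic']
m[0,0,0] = 'success'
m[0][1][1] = 'unit'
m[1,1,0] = 'office'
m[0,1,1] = 'unit'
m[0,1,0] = 'hall'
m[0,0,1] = 'addition'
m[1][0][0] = 'variation'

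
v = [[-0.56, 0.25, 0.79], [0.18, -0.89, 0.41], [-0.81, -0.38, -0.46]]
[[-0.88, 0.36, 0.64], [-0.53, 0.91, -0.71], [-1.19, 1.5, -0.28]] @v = [[0.04, -0.78, -0.84], [1.04, -0.67, 0.28], [1.16, -1.53, -0.20]]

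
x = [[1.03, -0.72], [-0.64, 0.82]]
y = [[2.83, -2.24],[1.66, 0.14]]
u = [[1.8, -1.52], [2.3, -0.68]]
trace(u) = 1.12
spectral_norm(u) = 3.29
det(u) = 2.27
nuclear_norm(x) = 1.85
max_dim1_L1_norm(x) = 1.75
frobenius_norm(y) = 3.98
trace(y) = 2.97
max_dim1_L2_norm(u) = 2.4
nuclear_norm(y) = 4.90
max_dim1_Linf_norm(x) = 1.03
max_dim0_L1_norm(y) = 4.49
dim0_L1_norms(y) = [4.49, 2.38]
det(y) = 4.11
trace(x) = 1.85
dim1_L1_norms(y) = [5.07, 1.8]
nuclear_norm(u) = 3.98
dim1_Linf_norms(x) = [1.03, 0.82]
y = x + u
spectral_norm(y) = 3.83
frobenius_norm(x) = 1.63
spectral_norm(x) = 1.61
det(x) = 0.38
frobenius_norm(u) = 3.36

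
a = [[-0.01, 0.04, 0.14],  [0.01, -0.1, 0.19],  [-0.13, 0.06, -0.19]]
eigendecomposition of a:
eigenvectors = [[0.21+0.00j,0.68+0.00j,0.68-0.00j], [(0.81+0j),(0.31+0.53j),(0.31-0.53j)], [-0.55+0.00j,-0.21+0.35j,-0.21-0.35j]]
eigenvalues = [(-0.23+0j), (-0.04+0.1j), (-0.04-0.1j)]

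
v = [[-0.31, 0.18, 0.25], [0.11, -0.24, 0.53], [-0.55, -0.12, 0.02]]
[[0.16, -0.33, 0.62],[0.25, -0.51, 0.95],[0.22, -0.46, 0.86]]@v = [[-0.43, 0.03, -0.12], [-0.66, 0.05, -0.19], [-0.59, 0.05, -0.17]]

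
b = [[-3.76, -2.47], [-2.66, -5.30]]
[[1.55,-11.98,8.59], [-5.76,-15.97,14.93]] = b@ [[-1.68, 1.8, -0.65], [1.93, 2.11, -2.49]]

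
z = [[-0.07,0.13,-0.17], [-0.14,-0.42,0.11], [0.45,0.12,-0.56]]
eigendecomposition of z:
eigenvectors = [[0.39+0.32j, (0.39-0.32j), 0.31+0.00j], [-0.20-0.31j, (-0.2+0.31j), (0.48+0j)], [(0.78+0j), 0.78-0.00j, (0.82+0j)]]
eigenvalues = [(-0.36+0.14j), (-0.36-0.14j), (-0.32+0j)]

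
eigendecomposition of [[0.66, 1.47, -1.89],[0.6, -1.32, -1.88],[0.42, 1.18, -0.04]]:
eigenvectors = [[(-0.82+0j), (-0.82-0j), (0.77+0j)], [(-0.17-0.28j), (-0.17+0.28j), -0.56+0.00j], [-0.32+0.35j, -0.32-0.35j, 0.30+0.00j]]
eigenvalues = [(0.22+1.31j), (0.22-1.31j), (-1.13+0j)]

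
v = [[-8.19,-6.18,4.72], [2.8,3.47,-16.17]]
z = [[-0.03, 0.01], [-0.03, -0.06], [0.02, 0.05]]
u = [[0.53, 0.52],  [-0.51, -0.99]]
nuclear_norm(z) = 0.12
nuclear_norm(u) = 1.52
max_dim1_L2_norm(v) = 16.77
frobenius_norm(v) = 20.22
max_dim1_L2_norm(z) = 0.07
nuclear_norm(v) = 26.47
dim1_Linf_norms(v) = [8.19, 16.17]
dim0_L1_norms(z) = [0.08, 0.12]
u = v @ z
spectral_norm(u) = 1.32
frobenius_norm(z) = 0.09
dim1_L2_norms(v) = [11.29, 16.77]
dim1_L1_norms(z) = [0.04, 0.09, 0.07]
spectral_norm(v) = 18.64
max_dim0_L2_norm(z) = 0.08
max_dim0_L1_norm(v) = 20.89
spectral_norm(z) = 0.09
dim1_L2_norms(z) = [0.03, 0.07, 0.05]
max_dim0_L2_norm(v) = 16.84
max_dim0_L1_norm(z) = 0.12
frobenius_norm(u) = 1.34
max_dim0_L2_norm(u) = 1.12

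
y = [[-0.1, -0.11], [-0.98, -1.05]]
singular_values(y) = [1.44, 0.0]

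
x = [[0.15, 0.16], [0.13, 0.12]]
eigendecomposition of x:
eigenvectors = [[0.78, -0.71], [0.63, 0.71]]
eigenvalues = [0.28, -0.01]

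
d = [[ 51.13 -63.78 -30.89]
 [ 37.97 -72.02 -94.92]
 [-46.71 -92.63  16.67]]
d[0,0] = 51.13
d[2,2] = 16.67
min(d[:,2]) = -94.92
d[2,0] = -46.71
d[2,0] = -46.71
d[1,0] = 37.97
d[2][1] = -92.63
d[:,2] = [-30.89, -94.92, 16.67]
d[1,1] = -72.02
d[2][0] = -46.71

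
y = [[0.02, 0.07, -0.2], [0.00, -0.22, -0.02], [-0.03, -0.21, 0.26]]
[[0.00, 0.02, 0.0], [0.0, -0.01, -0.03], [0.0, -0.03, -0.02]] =y @ [[0.06, 0.01, 0.02], [-0.01, 0.07, 0.14], [0.00, -0.05, 0.03]]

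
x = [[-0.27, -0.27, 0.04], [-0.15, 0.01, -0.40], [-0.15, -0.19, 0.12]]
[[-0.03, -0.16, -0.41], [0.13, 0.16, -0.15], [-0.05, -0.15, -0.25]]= x@[[-0.41, 0.71, 0.65], [0.49, -0.20, 0.9], [-0.15, -0.67, 0.16]]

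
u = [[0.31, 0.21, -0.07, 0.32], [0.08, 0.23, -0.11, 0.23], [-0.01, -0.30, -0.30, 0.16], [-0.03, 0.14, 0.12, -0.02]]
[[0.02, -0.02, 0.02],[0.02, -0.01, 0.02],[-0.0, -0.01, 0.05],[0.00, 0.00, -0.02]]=u@[[-0.00,0.01,-0.0],[0.04,0.02,-0.05],[0.00,-0.03,-0.05],[0.05,-0.09,0.1]]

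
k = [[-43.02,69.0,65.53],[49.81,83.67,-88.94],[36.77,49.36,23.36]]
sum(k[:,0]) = 43.56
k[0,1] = 69.0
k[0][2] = 65.53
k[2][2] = 23.36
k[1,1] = 83.67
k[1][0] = 49.81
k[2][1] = 49.36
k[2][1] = 49.36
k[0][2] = 65.53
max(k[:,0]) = 49.81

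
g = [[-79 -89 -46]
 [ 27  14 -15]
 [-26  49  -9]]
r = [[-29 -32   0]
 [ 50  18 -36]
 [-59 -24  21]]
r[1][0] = 50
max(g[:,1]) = 49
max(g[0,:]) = -46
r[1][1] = 18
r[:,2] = [0, -36, 21]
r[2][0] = -59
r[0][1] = -32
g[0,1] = -89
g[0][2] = -46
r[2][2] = 21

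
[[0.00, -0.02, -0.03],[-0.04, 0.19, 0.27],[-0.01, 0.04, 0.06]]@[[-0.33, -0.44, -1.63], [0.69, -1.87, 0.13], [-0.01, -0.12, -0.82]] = [[-0.01,0.04,0.02], [0.14,-0.37,-0.13], [0.03,-0.08,-0.03]]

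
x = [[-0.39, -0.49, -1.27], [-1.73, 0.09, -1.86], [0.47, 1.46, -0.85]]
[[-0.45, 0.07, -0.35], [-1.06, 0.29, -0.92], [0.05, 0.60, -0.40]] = x @ [[0.38, 0.04, 0.22],[0.04, 0.29, -0.18],[0.22, -0.18, 0.28]]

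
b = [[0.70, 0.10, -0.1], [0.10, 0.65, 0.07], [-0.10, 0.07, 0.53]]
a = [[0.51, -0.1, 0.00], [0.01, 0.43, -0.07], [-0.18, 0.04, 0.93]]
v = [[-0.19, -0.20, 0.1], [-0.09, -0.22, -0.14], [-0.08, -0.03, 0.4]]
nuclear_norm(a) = 1.89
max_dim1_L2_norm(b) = 0.71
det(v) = 0.01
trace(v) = -0.01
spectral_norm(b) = 0.78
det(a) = 0.21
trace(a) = 1.87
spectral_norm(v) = 0.45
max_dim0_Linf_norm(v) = 0.4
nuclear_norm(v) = 0.85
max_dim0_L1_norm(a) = 1.0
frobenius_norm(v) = 0.57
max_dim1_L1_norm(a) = 1.15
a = v + b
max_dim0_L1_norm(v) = 0.64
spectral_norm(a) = 0.96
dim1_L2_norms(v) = [0.29, 0.28, 0.41]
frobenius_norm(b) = 1.11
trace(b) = 1.88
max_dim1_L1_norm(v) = 0.51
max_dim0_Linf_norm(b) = 0.7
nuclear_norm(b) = 1.88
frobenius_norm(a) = 1.17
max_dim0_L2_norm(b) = 0.71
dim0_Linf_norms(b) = [0.7, 0.65, 0.53]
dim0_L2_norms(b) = [0.71, 0.66, 0.54]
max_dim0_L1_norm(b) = 0.9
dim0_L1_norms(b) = [0.9, 0.82, 0.7]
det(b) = 0.22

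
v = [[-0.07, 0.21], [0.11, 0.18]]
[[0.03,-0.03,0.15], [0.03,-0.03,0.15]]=v @[[0.02, -0.02, 0.1], [0.14, -0.13, 0.75]]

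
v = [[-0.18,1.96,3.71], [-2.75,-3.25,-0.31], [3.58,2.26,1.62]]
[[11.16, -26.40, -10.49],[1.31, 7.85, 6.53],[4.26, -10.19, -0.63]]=v @ [[0.17, 1.63, 2.72], [-0.88, -3.29, -4.27], [3.48, -5.30, -0.44]]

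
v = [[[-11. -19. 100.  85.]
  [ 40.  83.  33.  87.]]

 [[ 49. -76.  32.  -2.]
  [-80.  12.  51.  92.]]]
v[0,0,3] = 85.0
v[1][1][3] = 92.0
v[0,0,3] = 85.0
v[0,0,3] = 85.0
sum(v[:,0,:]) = 158.0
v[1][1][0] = -80.0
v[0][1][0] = 40.0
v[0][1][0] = 40.0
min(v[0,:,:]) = -19.0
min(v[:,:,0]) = -80.0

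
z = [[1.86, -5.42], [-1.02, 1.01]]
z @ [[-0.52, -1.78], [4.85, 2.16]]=[[-27.25, -15.02], [5.43, 4.00]]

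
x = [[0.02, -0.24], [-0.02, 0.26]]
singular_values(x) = [0.35, 0.0]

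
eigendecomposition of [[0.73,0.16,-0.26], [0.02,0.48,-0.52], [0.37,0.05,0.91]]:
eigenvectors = [[0.02-0.56j, (0.02+0.56j), 0.33+0.00j], [0.39-0.42j, (0.39+0.42j), (-0.93+0j)], [(-0.6+0j), -0.60-0.00j, -0.15+0.00j]]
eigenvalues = [(0.86+0.38j), (0.86-0.38j), (0.39+0j)]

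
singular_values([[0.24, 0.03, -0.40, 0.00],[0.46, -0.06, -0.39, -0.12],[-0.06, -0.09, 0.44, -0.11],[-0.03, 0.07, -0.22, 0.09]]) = [0.86, 0.37, 0.01, 0.0]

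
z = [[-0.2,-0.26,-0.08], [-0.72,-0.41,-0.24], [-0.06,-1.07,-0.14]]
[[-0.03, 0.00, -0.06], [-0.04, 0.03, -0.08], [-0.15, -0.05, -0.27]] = z @ [[0.01, -0.09, -0.04], [0.15, 0.04, 0.25], [-0.11, 0.09, 0.04]]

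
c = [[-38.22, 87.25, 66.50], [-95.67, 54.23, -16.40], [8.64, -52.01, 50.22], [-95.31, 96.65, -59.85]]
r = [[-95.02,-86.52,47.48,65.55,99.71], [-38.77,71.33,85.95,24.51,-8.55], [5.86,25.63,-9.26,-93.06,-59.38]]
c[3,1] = 96.65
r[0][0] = -95.02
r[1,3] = 24.51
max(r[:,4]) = 99.71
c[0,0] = -38.22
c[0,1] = 87.25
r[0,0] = -95.02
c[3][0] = -95.31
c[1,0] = -95.67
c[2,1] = -52.01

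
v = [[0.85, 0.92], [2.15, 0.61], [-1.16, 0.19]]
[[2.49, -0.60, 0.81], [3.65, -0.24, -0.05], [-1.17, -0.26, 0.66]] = v @ [[1.26, 0.10, -0.37], [1.54, -0.74, 1.22]]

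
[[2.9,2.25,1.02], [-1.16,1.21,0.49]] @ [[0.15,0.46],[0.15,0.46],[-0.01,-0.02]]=[[0.76, 2.35], [0.0, 0.01]]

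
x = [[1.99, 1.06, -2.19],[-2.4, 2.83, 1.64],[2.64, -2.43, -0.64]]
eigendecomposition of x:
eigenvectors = [[(0.61+0j), 0.61-0.00j, (0.72+0j)], [(-0.12+0.51j), (-0.12-0.51j), (0.42+0j)], [0.04-0.60j, (0.04+0.6j), 0.56+0.00j]]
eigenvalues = [(1.63+3.03j), (1.63-3.03j), (0.92+0j)]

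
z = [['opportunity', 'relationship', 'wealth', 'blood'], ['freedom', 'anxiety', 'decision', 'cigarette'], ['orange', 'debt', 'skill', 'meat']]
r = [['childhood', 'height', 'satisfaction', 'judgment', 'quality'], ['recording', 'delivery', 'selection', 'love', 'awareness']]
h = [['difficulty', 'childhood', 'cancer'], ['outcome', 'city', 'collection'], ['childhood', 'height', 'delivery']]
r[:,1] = ['height', 'delivery']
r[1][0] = 'recording'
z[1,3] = 'cigarette'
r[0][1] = 'height'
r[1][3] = 'love'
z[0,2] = 'wealth'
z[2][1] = 'debt'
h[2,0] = 'childhood'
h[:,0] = ['difficulty', 'outcome', 'childhood']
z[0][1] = 'relationship'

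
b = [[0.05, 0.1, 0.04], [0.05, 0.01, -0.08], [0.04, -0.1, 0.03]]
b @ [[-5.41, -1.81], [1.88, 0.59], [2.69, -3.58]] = [[0.03, -0.17], [-0.47, 0.20], [-0.32, -0.24]]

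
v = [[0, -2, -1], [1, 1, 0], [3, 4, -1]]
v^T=[[0, 1, 3], [-2, 1, 4], [-1, 0, -1]]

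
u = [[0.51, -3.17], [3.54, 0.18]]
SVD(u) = [[-0.4, -0.91], [-0.91, 0.4]] @ diag([3.620582908417842, 3.1248006981682206]) @ [[-0.95, 0.31], [0.31, 0.95]]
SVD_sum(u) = [[1.39, -0.45],  [3.15, -1.02]] + [[-0.88, -2.72], [0.39, 1.20]]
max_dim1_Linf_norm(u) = 3.54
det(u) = 11.31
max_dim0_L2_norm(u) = 3.58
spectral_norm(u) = 3.62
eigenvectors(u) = [[0.03+0.69j, (0.03-0.69j)], [(0.73+0j), (0.73-0j)]]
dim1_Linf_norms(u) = [3.17, 3.54]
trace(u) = 0.69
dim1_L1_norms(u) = [3.68, 3.72]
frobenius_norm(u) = 4.78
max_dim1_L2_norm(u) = 3.54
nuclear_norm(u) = 6.75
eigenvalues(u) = [(0.34+3.35j), (0.34-3.35j)]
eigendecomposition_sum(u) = [[(0.26+1.66j), (-1.59+0.16j)],[(1.77-0.18j), (0.09+1.68j)]] + [[0.26-1.66j, (-1.59-0.16j)], [(1.77+0.18j), (0.09-1.68j)]]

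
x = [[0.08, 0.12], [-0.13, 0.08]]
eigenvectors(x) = [[0.00-0.69j, 0.00+0.69j], [0.72+0.00j, (0.72-0j)]]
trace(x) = 0.16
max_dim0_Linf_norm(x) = 0.13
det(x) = 0.02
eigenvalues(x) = [(0.08+0.12j), (0.08-0.12j)]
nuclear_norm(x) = 0.30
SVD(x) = [[-0.28, 0.96], [0.96, 0.28]] @ diag([0.15340822079655836, 0.14340822079655827]) @ [[-0.96, 0.28], [0.28, 0.96]]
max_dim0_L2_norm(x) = 0.15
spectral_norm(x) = 0.15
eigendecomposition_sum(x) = [[(0.04+0.06j), 0.06-0.04j], [-0.06+0.04j, (0.04+0.06j)]] + [[0.04-0.06j, (0.06+0.04j)], [-0.06-0.04j, 0.04-0.06j]]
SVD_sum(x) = [[0.04, -0.01], [-0.14, 0.04]] + [[0.04, 0.13], [0.01, 0.04]]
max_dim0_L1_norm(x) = 0.21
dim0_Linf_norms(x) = [0.13, 0.12]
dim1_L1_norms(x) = [0.2, 0.21]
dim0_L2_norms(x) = [0.15, 0.14]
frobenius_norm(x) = 0.21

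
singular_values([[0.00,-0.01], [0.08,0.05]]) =[0.09, 0.01]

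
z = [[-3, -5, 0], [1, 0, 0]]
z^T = [[-3, 1], [-5, 0], [0, 0]]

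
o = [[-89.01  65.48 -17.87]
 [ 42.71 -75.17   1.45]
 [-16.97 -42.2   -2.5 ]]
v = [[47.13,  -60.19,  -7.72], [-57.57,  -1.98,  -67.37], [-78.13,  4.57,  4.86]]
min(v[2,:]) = -78.13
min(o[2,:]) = -42.2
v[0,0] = 47.13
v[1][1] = -1.98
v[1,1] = -1.98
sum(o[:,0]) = -63.27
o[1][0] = 42.71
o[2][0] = -16.97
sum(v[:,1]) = -57.599999999999994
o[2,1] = -42.2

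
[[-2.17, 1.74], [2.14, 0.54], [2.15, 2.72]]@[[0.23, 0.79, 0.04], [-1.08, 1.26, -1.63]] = [[-2.38,0.48,-2.92], [-0.09,2.37,-0.79], [-2.44,5.13,-4.35]]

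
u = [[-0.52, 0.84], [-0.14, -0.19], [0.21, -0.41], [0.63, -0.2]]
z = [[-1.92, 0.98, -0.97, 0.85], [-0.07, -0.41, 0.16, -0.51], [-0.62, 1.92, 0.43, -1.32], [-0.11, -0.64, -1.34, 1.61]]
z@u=[[1.19,-1.57], [-0.19,0.06], [-0.69,-0.80], [0.88,0.26]]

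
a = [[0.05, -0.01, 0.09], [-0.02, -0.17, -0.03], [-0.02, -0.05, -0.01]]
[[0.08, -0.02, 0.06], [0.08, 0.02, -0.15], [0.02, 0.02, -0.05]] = a @ [[0.31, -0.94, 0.15], [-0.64, -0.09, 0.76], [0.7, 0.34, 0.63]]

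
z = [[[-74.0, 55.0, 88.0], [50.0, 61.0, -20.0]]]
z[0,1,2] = -20.0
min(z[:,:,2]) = -20.0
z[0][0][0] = -74.0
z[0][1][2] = -20.0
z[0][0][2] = 88.0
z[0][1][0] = 50.0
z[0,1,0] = 50.0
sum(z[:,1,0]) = 50.0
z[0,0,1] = 55.0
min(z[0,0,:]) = -74.0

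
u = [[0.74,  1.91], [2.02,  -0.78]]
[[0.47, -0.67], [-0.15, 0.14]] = u @ [[0.02, -0.06], [0.24, -0.33]]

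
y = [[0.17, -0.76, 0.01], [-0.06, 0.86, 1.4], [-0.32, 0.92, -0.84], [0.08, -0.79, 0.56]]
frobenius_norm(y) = 2.43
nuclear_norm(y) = 3.57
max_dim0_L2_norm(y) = 1.73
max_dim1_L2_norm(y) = 1.64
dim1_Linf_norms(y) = [0.76, 1.4, 0.92, 0.79]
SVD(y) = [[-0.2, -0.41, -0.15], [-0.52, 0.81, 0.01], [0.68, 0.3, 0.55], [-0.48, -0.28, 0.82]] @ diag([1.7394727698439032, 1.6921707575407186, 0.1381760120123971]) @ [[-0.15, 0.41, -0.9],  [-0.14, 0.89, 0.43],  [-0.98, -0.19, 0.08]]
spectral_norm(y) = 1.74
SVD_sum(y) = [[0.05,-0.14,0.31], [0.13,-0.37,0.82], [-0.17,0.48,-1.06], [0.12,-0.34,0.76]] + [[0.10, -0.62, -0.3], [-0.19, 1.23, 0.58], [-0.07, 0.46, 0.22], [0.07, -0.43, -0.20]] + [[0.02, 0.00, -0.00], [-0.00, -0.0, 0.0], [-0.07, -0.01, 0.01], [-0.11, -0.02, 0.01]]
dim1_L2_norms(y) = [0.78, 1.64, 1.29, 0.97]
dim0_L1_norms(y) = [0.63, 3.33, 2.81]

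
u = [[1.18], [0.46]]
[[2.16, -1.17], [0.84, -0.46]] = u @[[1.83, -0.99]]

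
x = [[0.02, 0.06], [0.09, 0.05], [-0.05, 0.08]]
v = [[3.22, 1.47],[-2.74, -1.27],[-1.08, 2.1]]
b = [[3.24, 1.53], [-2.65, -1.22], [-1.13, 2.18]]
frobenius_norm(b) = 5.23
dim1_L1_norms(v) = [4.69, 4.01, 3.18]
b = v + x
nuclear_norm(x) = 0.22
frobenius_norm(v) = 5.22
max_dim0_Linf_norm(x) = 0.09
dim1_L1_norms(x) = [0.08, 0.14, 0.13]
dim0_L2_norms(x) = [0.1, 0.11]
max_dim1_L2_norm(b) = 3.58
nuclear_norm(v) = 7.01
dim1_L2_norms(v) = [3.54, 3.02, 2.36]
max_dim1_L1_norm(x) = 0.14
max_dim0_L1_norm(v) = 7.04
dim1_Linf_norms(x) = [0.06, 0.09, 0.08]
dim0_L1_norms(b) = [7.02, 4.93]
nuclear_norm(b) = 7.07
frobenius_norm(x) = 0.15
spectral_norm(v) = 4.65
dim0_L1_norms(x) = [0.16, 0.19]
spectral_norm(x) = 0.12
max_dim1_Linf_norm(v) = 3.22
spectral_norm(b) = 4.62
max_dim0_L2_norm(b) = 4.34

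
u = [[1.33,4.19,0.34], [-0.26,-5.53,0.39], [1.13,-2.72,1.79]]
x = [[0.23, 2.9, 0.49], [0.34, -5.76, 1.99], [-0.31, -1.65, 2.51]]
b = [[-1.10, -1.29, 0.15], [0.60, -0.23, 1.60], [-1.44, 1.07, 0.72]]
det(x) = -7.98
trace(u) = -2.41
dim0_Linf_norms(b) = [1.44, 1.29, 1.6]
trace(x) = -3.02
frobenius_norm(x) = 7.42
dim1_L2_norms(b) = [1.7, 1.72, 1.93]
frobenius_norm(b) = 3.10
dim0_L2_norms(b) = [1.91, 1.69, 1.76]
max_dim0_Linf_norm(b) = 1.6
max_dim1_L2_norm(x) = 6.1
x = u + b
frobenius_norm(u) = 7.88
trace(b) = -0.61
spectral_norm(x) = 7.03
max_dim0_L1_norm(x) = 10.31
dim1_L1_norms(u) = [5.86, 6.18, 5.64]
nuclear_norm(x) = 9.84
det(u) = -5.59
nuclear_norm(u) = 10.20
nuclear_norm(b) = 5.35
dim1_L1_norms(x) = [3.62, 8.09, 4.47]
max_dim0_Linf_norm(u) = 5.53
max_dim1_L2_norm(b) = 1.93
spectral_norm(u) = 7.51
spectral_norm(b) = 1.96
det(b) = 5.64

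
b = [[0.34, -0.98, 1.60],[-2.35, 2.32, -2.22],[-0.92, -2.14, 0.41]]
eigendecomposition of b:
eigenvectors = [[(0.22+0.45j), (0.22-0.45j), (0.36+0j)],[(-0.44+0.19j), (-0.44-0.19j), (-0.85+0j)],[(-0.72+0j), (-0.72-0j), 0.38+0.00j]]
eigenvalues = [(-0.62+1.13j), (-0.62-1.13j), (4.32+0j)]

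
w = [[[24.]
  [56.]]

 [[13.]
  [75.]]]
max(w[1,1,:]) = 75.0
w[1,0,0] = 13.0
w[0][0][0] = 24.0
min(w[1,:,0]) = 13.0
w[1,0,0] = 13.0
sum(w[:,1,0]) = 131.0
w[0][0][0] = 24.0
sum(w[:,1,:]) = 131.0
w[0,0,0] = 24.0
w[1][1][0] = 75.0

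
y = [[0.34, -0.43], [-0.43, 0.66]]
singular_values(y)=[0.96, 0.04]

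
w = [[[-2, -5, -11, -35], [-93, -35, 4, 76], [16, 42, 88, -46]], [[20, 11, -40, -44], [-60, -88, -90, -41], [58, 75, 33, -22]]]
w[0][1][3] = 76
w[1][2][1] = 75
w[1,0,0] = 20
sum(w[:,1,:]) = -327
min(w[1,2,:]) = -22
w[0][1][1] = -35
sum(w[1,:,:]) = -188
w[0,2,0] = 16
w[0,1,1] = -35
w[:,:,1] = [[-5, -35, 42], [11, -88, 75]]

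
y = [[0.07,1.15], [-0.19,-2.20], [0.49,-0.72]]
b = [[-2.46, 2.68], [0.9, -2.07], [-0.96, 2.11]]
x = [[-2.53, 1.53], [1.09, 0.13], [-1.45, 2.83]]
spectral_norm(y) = 2.59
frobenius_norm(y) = 2.64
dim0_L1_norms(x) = [5.07, 4.49]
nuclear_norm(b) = 5.59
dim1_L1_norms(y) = [1.22, 2.39, 1.21]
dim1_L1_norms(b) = [5.14, 2.97, 3.07]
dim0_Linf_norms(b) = [2.46, 2.68]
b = y + x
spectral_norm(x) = 4.23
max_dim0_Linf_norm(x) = 2.83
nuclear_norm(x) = 5.71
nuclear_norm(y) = 3.11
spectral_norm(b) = 4.81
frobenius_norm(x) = 4.48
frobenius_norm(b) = 4.87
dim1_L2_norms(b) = [3.64, 2.26, 2.32]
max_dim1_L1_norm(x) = 4.28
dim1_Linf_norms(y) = [1.15, 2.2, 0.72]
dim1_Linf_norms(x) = [2.53, 1.09, 2.83]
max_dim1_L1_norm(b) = 5.14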